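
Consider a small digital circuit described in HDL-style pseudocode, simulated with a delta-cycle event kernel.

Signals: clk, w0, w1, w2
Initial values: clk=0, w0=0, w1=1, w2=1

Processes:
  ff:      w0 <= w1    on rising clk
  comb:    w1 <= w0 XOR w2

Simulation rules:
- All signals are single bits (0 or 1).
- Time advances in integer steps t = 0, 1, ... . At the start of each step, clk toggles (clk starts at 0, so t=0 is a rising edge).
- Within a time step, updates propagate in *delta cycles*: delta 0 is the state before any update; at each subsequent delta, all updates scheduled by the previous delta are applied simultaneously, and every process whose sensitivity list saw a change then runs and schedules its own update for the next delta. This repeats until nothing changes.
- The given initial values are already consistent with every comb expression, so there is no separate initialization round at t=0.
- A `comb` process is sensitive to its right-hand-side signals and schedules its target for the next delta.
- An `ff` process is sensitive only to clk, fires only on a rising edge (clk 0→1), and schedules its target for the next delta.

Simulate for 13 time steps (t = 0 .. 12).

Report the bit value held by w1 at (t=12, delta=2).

t0.Δ0 w0=0 w2=1 w1=1 clk=0
t0.Δ1 w0=0 w2=1 w1=1 clk=1
t0.Δ2 w0=1 w2=1 w1=1 clk=1
t0.Δ3 w0=1 w2=1 w1=0 clk=1
t1.Δ0 w0=1 w2=1 w1=0 clk=1
t1.Δ1 w0=1 w2=1 w1=0 clk=0
t2.Δ0 w0=1 w2=1 w1=0 clk=0
t2.Δ1 w0=1 w2=1 w1=0 clk=1
t2.Δ2 w0=0 w2=1 w1=0 clk=1
t2.Δ3 w0=0 w2=1 w1=1 clk=1
t3.Δ0 w0=0 w2=1 w1=1 clk=1
t3.Δ1 w0=0 w2=1 w1=1 clk=0
t4.Δ0 w0=0 w2=1 w1=1 clk=0
t4.Δ1 w0=0 w2=1 w1=1 clk=1
t4.Δ2 w0=1 w2=1 w1=1 clk=1
t4.Δ3 w0=1 w2=1 w1=0 clk=1
t5.Δ0 w0=1 w2=1 w1=0 clk=1
t5.Δ1 w0=1 w2=1 w1=0 clk=0
t6.Δ0 w0=1 w2=1 w1=0 clk=0
t6.Δ1 w0=1 w2=1 w1=0 clk=1
t6.Δ2 w0=0 w2=1 w1=0 clk=1
t6.Δ3 w0=0 w2=1 w1=1 clk=1
t7.Δ0 w0=0 w2=1 w1=1 clk=1
t7.Δ1 w0=0 w2=1 w1=1 clk=0
t8.Δ0 w0=0 w2=1 w1=1 clk=0
t8.Δ1 w0=0 w2=1 w1=1 clk=1
t8.Δ2 w0=1 w2=1 w1=1 clk=1
t8.Δ3 w0=1 w2=1 w1=0 clk=1
t9.Δ0 w0=1 w2=1 w1=0 clk=1
t9.Δ1 w0=1 w2=1 w1=0 clk=0
t10.Δ0 w0=1 w2=1 w1=0 clk=0
t10.Δ1 w0=1 w2=1 w1=0 clk=1
t10.Δ2 w0=0 w2=1 w1=0 clk=1
t10.Δ3 w0=0 w2=1 w1=1 clk=1
t11.Δ0 w0=0 w2=1 w1=1 clk=1
t11.Δ1 w0=0 w2=1 w1=1 clk=0
t12.Δ0 w0=0 w2=1 w1=1 clk=0
t12.Δ1 w0=0 w2=1 w1=1 clk=1
t12.Δ2 w0=1 w2=1 w1=1 clk=1
t12.Δ3 w0=1 w2=1 w1=0 clk=1

1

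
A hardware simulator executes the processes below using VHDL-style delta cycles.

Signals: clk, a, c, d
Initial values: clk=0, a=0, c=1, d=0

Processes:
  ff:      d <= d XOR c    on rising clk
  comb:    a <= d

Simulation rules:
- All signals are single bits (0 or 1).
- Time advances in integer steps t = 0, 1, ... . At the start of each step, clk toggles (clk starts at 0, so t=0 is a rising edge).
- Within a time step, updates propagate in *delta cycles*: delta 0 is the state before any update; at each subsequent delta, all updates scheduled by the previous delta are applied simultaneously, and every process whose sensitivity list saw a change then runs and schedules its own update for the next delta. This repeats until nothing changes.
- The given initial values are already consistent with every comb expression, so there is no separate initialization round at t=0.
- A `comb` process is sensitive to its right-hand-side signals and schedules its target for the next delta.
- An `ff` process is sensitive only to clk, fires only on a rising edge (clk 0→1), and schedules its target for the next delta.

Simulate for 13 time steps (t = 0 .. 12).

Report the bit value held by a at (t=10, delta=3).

0

t0.Δ0 c=1 d=0 clk=0 a=0
t0.Δ1 c=1 d=0 clk=1 a=0
t0.Δ2 c=1 d=1 clk=1 a=0
t0.Δ3 c=1 d=1 clk=1 a=1
t1.Δ0 c=1 d=1 clk=1 a=1
t1.Δ1 c=1 d=1 clk=0 a=1
t2.Δ0 c=1 d=1 clk=0 a=1
t2.Δ1 c=1 d=1 clk=1 a=1
t2.Δ2 c=1 d=0 clk=1 a=1
t2.Δ3 c=1 d=0 clk=1 a=0
t3.Δ0 c=1 d=0 clk=1 a=0
t3.Δ1 c=1 d=0 clk=0 a=0
t4.Δ0 c=1 d=0 clk=0 a=0
t4.Δ1 c=1 d=0 clk=1 a=0
t4.Δ2 c=1 d=1 clk=1 a=0
t4.Δ3 c=1 d=1 clk=1 a=1
t5.Δ0 c=1 d=1 clk=1 a=1
t5.Δ1 c=1 d=1 clk=0 a=1
t6.Δ0 c=1 d=1 clk=0 a=1
t6.Δ1 c=1 d=1 clk=1 a=1
t6.Δ2 c=1 d=0 clk=1 a=1
t6.Δ3 c=1 d=0 clk=1 a=0
t7.Δ0 c=1 d=0 clk=1 a=0
t7.Δ1 c=1 d=0 clk=0 a=0
t8.Δ0 c=1 d=0 clk=0 a=0
t8.Δ1 c=1 d=0 clk=1 a=0
t8.Δ2 c=1 d=1 clk=1 a=0
t8.Δ3 c=1 d=1 clk=1 a=1
t9.Δ0 c=1 d=1 clk=1 a=1
t9.Δ1 c=1 d=1 clk=0 a=1
t10.Δ0 c=1 d=1 clk=0 a=1
t10.Δ1 c=1 d=1 clk=1 a=1
t10.Δ2 c=1 d=0 clk=1 a=1
t10.Δ3 c=1 d=0 clk=1 a=0
t11.Δ0 c=1 d=0 clk=1 a=0
t11.Δ1 c=1 d=0 clk=0 a=0
t12.Δ0 c=1 d=0 clk=0 a=0
t12.Δ1 c=1 d=0 clk=1 a=0
t12.Δ2 c=1 d=1 clk=1 a=0
t12.Δ3 c=1 d=1 clk=1 a=1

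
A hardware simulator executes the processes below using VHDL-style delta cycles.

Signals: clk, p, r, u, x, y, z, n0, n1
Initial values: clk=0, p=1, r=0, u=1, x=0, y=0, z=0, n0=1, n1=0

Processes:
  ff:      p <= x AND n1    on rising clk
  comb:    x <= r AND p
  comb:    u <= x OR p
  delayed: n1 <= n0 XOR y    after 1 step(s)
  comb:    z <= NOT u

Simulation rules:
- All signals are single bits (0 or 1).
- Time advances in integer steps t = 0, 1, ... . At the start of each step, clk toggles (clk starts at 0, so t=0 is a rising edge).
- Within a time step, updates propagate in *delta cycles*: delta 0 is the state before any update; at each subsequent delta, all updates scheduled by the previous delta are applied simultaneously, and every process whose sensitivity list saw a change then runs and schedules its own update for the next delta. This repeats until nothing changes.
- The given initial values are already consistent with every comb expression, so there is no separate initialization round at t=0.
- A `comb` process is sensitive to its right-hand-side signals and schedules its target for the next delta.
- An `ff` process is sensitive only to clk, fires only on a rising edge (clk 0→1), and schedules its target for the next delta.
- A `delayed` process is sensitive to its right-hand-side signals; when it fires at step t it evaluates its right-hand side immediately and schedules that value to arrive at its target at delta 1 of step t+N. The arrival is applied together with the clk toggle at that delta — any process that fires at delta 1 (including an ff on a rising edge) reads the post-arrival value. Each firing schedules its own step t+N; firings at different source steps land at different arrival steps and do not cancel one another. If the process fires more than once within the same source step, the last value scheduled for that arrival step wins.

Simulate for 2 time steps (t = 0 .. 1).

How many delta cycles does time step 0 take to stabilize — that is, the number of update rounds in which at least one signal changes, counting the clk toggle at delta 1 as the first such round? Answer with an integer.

[bits: p,n0,r,y,x,z,u,clk,n1]
t=0: Δ0=110000100 Δ1=110000110 Δ2=010000110 Δ3=010000010 Δ4=010001010 | 4Δ
t=1: Δ0=010001010 Δ1=010001000 | 1Δ

4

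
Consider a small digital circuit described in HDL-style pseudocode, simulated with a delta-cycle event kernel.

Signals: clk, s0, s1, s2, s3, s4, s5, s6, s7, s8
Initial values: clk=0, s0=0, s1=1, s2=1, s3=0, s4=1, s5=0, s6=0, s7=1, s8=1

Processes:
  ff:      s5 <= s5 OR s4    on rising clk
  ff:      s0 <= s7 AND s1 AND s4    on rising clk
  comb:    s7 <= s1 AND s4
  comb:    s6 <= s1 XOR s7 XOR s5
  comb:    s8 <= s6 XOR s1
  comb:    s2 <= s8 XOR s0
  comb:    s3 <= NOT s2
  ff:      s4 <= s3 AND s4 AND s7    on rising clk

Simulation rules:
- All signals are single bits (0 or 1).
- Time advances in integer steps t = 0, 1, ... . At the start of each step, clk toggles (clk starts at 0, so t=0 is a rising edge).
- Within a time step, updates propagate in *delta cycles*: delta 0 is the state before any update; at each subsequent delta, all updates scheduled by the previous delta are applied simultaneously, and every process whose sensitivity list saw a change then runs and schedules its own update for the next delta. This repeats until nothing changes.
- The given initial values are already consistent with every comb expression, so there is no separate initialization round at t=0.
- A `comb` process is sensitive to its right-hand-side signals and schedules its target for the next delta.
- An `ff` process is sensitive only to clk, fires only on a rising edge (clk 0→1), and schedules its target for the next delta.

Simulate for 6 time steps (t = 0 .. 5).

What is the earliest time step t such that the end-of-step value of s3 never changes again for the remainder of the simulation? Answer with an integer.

2

[bits: s4,s3,s6,s5,s0,s8,s1,s7,s2,clk]
t=0: Δ0=1000011110 Δ1=1000011111 Δ2=0001111111 Δ3=0011111001 Δ4=0101101001 Δ5=0101111011 Δ6=0001111001 Δ7=0101111001 | 7Δ
t=1: Δ0=0101111001 Δ1=0101111000 | 1Δ
t=2: Δ0=0101111000 Δ1=0101111001 Δ2=0101011001 Δ3=0101011011 Δ4=0001011011 | 4Δ
t=3: Δ0=0001011011 Δ1=0001011010 | 1Δ
t=4: Δ0=0001011010 Δ1=0001011011 | 1Δ
t=5: Δ0=0001011011 Δ1=0001011010 | 1Δ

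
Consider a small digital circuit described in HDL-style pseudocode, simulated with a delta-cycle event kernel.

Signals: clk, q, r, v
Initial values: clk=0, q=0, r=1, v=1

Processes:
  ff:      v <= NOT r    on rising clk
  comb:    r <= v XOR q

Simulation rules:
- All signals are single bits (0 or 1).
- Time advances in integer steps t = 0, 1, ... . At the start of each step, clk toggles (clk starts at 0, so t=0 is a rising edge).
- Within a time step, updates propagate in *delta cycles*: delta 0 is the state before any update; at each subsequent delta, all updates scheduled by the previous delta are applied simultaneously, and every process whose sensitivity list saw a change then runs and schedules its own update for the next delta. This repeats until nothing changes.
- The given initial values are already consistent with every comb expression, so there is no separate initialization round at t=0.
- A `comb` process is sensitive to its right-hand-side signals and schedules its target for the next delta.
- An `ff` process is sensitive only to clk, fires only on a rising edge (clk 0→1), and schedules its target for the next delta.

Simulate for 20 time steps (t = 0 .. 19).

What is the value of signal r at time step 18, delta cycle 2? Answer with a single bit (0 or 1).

0

t=0 Δ0: r=1 clk=0 q=0 v=1
  Δ1: clk:0→1
  Δ2: v:1→0
  Δ3: r:1→0
  (3Δ to stable)
t=1 Δ0: r=0 clk=1 q=0 v=0
  Δ1: clk:1→0
  (1Δ to stable)
t=2 Δ0: r=0 clk=0 q=0 v=0
  Δ1: clk:0→1
  Δ2: v:0→1
  Δ3: r:0→1
  (3Δ to stable)
t=3 Δ0: r=1 clk=1 q=0 v=1
  Δ1: clk:1→0
  (1Δ to stable)
t=4 Δ0: r=1 clk=0 q=0 v=1
  Δ1: clk:0→1
  Δ2: v:1→0
  Δ3: r:1→0
  (3Δ to stable)
t=5 Δ0: r=0 clk=1 q=0 v=0
  Δ1: clk:1→0
  (1Δ to stable)
t=6 Δ0: r=0 clk=0 q=0 v=0
  Δ1: clk:0→1
  Δ2: v:0→1
  Δ3: r:0→1
  (3Δ to stable)
t=7 Δ0: r=1 clk=1 q=0 v=1
  Δ1: clk:1→0
  (1Δ to stable)
t=8 Δ0: r=1 clk=0 q=0 v=1
  Δ1: clk:0→1
  Δ2: v:1→0
  Δ3: r:1→0
  (3Δ to stable)
t=9 Δ0: r=0 clk=1 q=0 v=0
  Δ1: clk:1→0
  (1Δ to stable)
t=10 Δ0: r=0 clk=0 q=0 v=0
  Δ1: clk:0→1
  Δ2: v:0→1
  Δ3: r:0→1
  (3Δ to stable)
t=11 Δ0: r=1 clk=1 q=0 v=1
  Δ1: clk:1→0
  (1Δ to stable)
t=12 Δ0: r=1 clk=0 q=0 v=1
  Δ1: clk:0→1
  Δ2: v:1→0
  Δ3: r:1→0
  (3Δ to stable)
t=13 Δ0: r=0 clk=1 q=0 v=0
  Δ1: clk:1→0
  (1Δ to stable)
t=14 Δ0: r=0 clk=0 q=0 v=0
  Δ1: clk:0→1
  Δ2: v:0→1
  Δ3: r:0→1
  (3Δ to stable)
t=15 Δ0: r=1 clk=1 q=0 v=1
  Δ1: clk:1→0
  (1Δ to stable)
t=16 Δ0: r=1 clk=0 q=0 v=1
  Δ1: clk:0→1
  Δ2: v:1→0
  Δ3: r:1→0
  (3Δ to stable)
t=17 Δ0: r=0 clk=1 q=0 v=0
  Δ1: clk:1→0
  (1Δ to stable)
t=18 Δ0: r=0 clk=0 q=0 v=0
  Δ1: clk:0→1
  Δ2: v:0→1
  Δ3: r:0→1
  (3Δ to stable)
t=19 Δ0: r=1 clk=1 q=0 v=1
  Δ1: clk:1→0
  (1Δ to stable)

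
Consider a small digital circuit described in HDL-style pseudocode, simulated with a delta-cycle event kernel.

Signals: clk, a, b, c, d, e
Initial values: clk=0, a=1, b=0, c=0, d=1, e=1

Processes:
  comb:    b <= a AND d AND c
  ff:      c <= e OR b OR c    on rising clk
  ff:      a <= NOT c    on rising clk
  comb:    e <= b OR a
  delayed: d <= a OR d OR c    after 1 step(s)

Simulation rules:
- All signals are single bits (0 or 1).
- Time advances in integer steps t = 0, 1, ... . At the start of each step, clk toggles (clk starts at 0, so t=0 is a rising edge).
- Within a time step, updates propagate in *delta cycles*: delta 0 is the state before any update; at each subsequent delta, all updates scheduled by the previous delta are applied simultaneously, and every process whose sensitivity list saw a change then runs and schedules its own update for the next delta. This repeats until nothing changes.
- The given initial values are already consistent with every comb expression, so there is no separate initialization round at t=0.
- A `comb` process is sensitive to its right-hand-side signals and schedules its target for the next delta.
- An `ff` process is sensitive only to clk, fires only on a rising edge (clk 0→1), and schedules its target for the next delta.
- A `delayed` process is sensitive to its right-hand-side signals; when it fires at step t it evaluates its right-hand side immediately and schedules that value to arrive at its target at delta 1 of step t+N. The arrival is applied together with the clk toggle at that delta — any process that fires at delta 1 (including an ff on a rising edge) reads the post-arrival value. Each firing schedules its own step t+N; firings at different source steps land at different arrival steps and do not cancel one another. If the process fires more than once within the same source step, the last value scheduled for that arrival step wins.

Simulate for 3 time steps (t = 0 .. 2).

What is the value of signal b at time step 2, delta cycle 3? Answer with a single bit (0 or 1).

t=0 Δ0: a=1 d=1 clk=0 c=0 e=1 b=0
  Δ1: clk:0→1
  Δ2: c:0→1
  Δ3: b:0→1
  (3Δ to stable)
t=1 Δ0: a=1 d=1 clk=1 c=1 e=1 b=1
  Δ1: clk:1→0
  (1Δ to stable)
t=2 Δ0: a=1 d=1 clk=0 c=1 e=1 b=1
  Δ1: clk:0→1
  Δ2: a:1→0
  Δ3: b:1→0
  Δ4: e:1→0
  (4Δ to stable)

0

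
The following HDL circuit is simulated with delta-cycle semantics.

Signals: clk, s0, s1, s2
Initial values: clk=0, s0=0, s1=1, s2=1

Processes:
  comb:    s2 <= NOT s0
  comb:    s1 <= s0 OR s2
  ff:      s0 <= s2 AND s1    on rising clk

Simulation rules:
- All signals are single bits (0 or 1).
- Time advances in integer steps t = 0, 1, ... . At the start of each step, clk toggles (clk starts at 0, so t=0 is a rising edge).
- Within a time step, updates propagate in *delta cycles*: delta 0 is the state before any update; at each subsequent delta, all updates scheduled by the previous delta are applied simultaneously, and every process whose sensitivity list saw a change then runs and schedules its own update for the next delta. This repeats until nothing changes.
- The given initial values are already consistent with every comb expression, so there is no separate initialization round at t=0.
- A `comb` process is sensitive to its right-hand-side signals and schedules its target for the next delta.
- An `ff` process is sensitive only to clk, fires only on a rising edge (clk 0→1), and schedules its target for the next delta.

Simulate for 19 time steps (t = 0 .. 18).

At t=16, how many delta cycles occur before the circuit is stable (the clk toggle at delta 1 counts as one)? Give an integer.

t0.Δ0 clk=0 s1=1 s2=1 s0=0
t0.Δ1 clk=1 s1=1 s2=1 s0=0
t0.Δ2 clk=1 s1=1 s2=1 s0=1
t0.Δ3 clk=1 s1=1 s2=0 s0=1
t1.Δ0 clk=1 s1=1 s2=0 s0=1
t1.Δ1 clk=0 s1=1 s2=0 s0=1
t2.Δ0 clk=0 s1=1 s2=0 s0=1
t2.Δ1 clk=1 s1=1 s2=0 s0=1
t2.Δ2 clk=1 s1=1 s2=0 s0=0
t2.Δ3 clk=1 s1=0 s2=1 s0=0
t2.Δ4 clk=1 s1=1 s2=1 s0=0
t3.Δ0 clk=1 s1=1 s2=1 s0=0
t3.Δ1 clk=0 s1=1 s2=1 s0=0
t4.Δ0 clk=0 s1=1 s2=1 s0=0
t4.Δ1 clk=1 s1=1 s2=1 s0=0
t4.Δ2 clk=1 s1=1 s2=1 s0=1
t4.Δ3 clk=1 s1=1 s2=0 s0=1
t5.Δ0 clk=1 s1=1 s2=0 s0=1
t5.Δ1 clk=0 s1=1 s2=0 s0=1
t6.Δ0 clk=0 s1=1 s2=0 s0=1
t6.Δ1 clk=1 s1=1 s2=0 s0=1
t6.Δ2 clk=1 s1=1 s2=0 s0=0
t6.Δ3 clk=1 s1=0 s2=1 s0=0
t6.Δ4 clk=1 s1=1 s2=1 s0=0
t7.Δ0 clk=1 s1=1 s2=1 s0=0
t7.Δ1 clk=0 s1=1 s2=1 s0=0
t8.Δ0 clk=0 s1=1 s2=1 s0=0
t8.Δ1 clk=1 s1=1 s2=1 s0=0
t8.Δ2 clk=1 s1=1 s2=1 s0=1
t8.Δ3 clk=1 s1=1 s2=0 s0=1
t9.Δ0 clk=1 s1=1 s2=0 s0=1
t9.Δ1 clk=0 s1=1 s2=0 s0=1
t10.Δ0 clk=0 s1=1 s2=0 s0=1
t10.Δ1 clk=1 s1=1 s2=0 s0=1
t10.Δ2 clk=1 s1=1 s2=0 s0=0
t10.Δ3 clk=1 s1=0 s2=1 s0=0
t10.Δ4 clk=1 s1=1 s2=1 s0=0
t11.Δ0 clk=1 s1=1 s2=1 s0=0
t11.Δ1 clk=0 s1=1 s2=1 s0=0
t12.Δ0 clk=0 s1=1 s2=1 s0=0
t12.Δ1 clk=1 s1=1 s2=1 s0=0
t12.Δ2 clk=1 s1=1 s2=1 s0=1
t12.Δ3 clk=1 s1=1 s2=0 s0=1
t13.Δ0 clk=1 s1=1 s2=0 s0=1
t13.Δ1 clk=0 s1=1 s2=0 s0=1
t14.Δ0 clk=0 s1=1 s2=0 s0=1
t14.Δ1 clk=1 s1=1 s2=0 s0=1
t14.Δ2 clk=1 s1=1 s2=0 s0=0
t14.Δ3 clk=1 s1=0 s2=1 s0=0
t14.Δ4 clk=1 s1=1 s2=1 s0=0
t15.Δ0 clk=1 s1=1 s2=1 s0=0
t15.Δ1 clk=0 s1=1 s2=1 s0=0
t16.Δ0 clk=0 s1=1 s2=1 s0=0
t16.Δ1 clk=1 s1=1 s2=1 s0=0
t16.Δ2 clk=1 s1=1 s2=1 s0=1
t16.Δ3 clk=1 s1=1 s2=0 s0=1
t17.Δ0 clk=1 s1=1 s2=0 s0=1
t17.Δ1 clk=0 s1=1 s2=0 s0=1
t18.Δ0 clk=0 s1=1 s2=0 s0=1
t18.Δ1 clk=1 s1=1 s2=0 s0=1
t18.Δ2 clk=1 s1=1 s2=0 s0=0
t18.Δ3 clk=1 s1=0 s2=1 s0=0
t18.Δ4 clk=1 s1=1 s2=1 s0=0

3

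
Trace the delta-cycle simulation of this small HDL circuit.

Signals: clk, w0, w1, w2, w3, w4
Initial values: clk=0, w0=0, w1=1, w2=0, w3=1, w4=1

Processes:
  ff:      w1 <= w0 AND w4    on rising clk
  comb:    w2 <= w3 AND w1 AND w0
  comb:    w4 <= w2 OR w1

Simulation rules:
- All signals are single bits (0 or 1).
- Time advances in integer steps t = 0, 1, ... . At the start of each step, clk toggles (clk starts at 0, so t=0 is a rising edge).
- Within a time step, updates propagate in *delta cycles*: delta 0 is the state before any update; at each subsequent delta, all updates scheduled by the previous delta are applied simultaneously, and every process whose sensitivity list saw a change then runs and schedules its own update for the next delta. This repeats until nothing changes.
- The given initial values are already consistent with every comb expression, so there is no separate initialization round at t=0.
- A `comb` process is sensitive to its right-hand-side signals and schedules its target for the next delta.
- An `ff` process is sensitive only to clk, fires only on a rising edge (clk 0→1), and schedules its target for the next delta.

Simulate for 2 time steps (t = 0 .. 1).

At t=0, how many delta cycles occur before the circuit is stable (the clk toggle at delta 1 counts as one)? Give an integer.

3

[bits: w3,w2,w1,w4,w0,clk]
t=0: Δ0=101100 Δ1=101101 Δ2=100101 Δ3=100001 | 3Δ
t=1: Δ0=100001 Δ1=100000 | 1Δ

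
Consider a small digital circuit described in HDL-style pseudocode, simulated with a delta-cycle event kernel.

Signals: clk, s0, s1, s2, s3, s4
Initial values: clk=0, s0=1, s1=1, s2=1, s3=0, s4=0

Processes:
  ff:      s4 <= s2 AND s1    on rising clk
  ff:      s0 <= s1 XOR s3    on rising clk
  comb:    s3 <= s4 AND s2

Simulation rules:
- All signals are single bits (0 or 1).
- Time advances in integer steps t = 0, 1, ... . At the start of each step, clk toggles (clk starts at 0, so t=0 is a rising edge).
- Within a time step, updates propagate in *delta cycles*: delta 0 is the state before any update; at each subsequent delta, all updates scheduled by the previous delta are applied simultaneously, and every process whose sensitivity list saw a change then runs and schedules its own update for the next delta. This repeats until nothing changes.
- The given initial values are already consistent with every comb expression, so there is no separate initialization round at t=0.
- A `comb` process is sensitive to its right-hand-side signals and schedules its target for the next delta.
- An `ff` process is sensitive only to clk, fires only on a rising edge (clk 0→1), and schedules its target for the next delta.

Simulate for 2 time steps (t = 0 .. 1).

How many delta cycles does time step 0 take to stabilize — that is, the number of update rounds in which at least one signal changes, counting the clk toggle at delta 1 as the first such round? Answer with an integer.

3

[bits: s4,s2,clk,s3,s1,s0]
t=0: Δ0=010011 Δ1=011011 Δ2=111011 Δ3=111111 | 3Δ
t=1: Δ0=111111 Δ1=110111 | 1Δ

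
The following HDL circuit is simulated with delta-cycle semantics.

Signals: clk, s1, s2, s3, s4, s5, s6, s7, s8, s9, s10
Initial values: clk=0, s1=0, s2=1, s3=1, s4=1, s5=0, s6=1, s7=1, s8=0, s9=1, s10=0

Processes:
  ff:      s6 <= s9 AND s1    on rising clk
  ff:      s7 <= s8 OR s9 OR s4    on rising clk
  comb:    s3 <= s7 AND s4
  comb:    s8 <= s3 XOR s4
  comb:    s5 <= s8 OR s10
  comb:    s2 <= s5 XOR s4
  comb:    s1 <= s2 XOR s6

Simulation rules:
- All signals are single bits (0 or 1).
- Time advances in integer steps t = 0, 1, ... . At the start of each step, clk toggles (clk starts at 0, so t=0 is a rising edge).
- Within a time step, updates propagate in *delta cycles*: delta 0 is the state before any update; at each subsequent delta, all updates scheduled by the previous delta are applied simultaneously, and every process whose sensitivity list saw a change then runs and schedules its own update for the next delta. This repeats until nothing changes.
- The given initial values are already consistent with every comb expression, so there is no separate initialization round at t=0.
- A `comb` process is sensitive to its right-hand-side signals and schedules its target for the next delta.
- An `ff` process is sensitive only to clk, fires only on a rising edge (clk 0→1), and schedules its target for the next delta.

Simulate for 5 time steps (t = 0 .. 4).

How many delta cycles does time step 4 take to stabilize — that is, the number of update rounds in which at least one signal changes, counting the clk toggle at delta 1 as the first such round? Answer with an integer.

t=0 Δ0: s3=1 s4=1 s1=0 s9=1 s8=0 s6=1 s5=0 s10=0 clk=0 s7=1 s2=1
  Δ1: clk:0→1
  Δ2: s6:1→0
  Δ3: s1:0→1
  (3Δ to stable)
t=1 Δ0: s3=1 s4=1 s1=1 s9=1 s8=0 s6=0 s5=0 s10=0 clk=1 s7=1 s2=1
  Δ1: clk:1→0
  (1Δ to stable)
t=2 Δ0: s3=1 s4=1 s1=1 s9=1 s8=0 s6=0 s5=0 s10=0 clk=0 s7=1 s2=1
  Δ1: clk:0→1
  Δ2: s6:0→1
  Δ3: s1:1→0
  (3Δ to stable)
t=3 Δ0: s3=1 s4=1 s1=0 s9=1 s8=0 s6=1 s5=0 s10=0 clk=1 s7=1 s2=1
  Δ1: clk:1→0
  (1Δ to stable)
t=4 Δ0: s3=1 s4=1 s1=0 s9=1 s8=0 s6=1 s5=0 s10=0 clk=0 s7=1 s2=1
  Δ1: clk:0→1
  Δ2: s6:1→0
  Δ3: s1:0→1
  (3Δ to stable)

3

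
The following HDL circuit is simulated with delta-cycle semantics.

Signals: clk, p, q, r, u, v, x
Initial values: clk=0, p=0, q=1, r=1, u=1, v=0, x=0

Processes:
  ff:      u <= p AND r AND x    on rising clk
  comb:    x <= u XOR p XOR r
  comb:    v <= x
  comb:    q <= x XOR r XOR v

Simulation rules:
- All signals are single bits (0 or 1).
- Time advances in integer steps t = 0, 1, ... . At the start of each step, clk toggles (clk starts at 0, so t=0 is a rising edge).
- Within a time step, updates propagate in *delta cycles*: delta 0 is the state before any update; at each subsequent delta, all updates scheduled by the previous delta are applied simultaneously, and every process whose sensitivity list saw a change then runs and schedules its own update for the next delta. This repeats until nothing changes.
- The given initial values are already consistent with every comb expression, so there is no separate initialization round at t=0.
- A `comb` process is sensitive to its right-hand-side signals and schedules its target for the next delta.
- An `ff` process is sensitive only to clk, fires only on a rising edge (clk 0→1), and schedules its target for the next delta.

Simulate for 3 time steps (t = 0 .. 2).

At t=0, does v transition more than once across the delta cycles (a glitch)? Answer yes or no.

no

t=0 Δ0: v=0 clk=0 q=1 r=1 u=1 x=0 p=0
  Δ1: clk:0→1
  Δ2: u:1→0
  Δ3: x:0→1
  Δ4: v:0→1, q:1→0
  Δ5: q:0→1
  (5Δ to stable)
t=1 Δ0: v=1 clk=1 q=1 r=1 u=0 x=1 p=0
  Δ1: clk:1→0
  (1Δ to stable)
t=2 Δ0: v=1 clk=0 q=1 r=1 u=0 x=1 p=0
  Δ1: clk:0→1
  (1Δ to stable)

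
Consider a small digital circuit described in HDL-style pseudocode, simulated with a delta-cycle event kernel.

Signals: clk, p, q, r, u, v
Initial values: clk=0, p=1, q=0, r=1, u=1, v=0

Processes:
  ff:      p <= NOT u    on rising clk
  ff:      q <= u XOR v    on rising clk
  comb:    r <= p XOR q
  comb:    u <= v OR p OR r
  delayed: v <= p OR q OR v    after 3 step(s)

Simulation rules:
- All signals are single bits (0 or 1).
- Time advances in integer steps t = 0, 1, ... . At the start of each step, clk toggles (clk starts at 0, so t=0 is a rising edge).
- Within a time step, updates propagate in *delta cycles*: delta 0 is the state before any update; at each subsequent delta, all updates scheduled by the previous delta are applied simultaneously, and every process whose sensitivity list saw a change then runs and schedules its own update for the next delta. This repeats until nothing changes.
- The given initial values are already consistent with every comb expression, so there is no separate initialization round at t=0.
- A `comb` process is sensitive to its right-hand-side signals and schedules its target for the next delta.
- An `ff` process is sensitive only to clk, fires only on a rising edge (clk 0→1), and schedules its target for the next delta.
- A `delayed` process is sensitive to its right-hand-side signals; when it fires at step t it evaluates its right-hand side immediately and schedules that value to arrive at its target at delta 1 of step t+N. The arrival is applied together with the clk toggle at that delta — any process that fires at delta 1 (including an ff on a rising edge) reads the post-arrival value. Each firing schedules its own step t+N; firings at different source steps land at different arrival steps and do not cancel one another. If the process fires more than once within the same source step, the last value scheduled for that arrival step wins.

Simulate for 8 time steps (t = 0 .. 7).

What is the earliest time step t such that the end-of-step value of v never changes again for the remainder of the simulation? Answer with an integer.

3

t=0 Δ0: q=0 u=1 clk=0 v=0 p=1 r=1
  Δ1: clk:0→1
  Δ2: q:0→1, p:1→0
  (2Δ to stable)
t=1 Δ0: q=1 u=1 clk=1 v=0 p=0 r=1
  Δ1: clk:1→0
  (1Δ to stable)
t=2 Δ0: q=1 u=1 clk=0 v=0 p=0 r=1
  Δ1: clk:0→1
  (1Δ to stable)
t=3 Δ0: q=1 u=1 clk=1 v=0 p=0 r=1
  Δ1: clk:1→0, v:0→1
  (1Δ to stable)
t=4 Δ0: q=1 u=1 clk=0 v=1 p=0 r=1
  Δ1: clk:0→1
  Δ2: q:1→0
  Δ3: r:1→0
  (3Δ to stable)
t=5 Δ0: q=0 u=1 clk=1 v=1 p=0 r=0
  Δ1: clk:1→0
  (1Δ to stable)
t=6 Δ0: q=0 u=1 clk=0 v=1 p=0 r=0
  Δ1: clk:0→1
  (1Δ to stable)
t=7 Δ0: q=0 u=1 clk=1 v=1 p=0 r=0
  Δ1: clk:1→0
  (1Δ to stable)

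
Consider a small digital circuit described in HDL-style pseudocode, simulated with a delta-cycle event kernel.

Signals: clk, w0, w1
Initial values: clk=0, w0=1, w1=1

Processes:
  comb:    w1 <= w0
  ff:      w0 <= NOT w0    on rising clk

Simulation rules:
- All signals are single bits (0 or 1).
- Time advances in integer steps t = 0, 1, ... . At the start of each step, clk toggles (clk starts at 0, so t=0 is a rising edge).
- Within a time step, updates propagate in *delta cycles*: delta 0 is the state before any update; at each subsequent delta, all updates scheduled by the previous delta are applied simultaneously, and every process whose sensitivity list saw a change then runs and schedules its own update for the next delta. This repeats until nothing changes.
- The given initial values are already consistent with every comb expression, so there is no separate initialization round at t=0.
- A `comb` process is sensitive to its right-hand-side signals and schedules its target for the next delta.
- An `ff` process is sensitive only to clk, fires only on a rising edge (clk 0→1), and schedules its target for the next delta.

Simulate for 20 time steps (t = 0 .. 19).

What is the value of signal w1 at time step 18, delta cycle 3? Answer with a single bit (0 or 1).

1

t=0 Δ0: clk=0 w0=1 w1=1
  Δ1: clk:0→1
  Δ2: w0:1→0
  Δ3: w1:1→0
  (3Δ to stable)
t=1 Δ0: clk=1 w0=0 w1=0
  Δ1: clk:1→0
  (1Δ to stable)
t=2 Δ0: clk=0 w0=0 w1=0
  Δ1: clk:0→1
  Δ2: w0:0→1
  Δ3: w1:0→1
  (3Δ to stable)
t=3 Δ0: clk=1 w0=1 w1=1
  Δ1: clk:1→0
  (1Δ to stable)
t=4 Δ0: clk=0 w0=1 w1=1
  Δ1: clk:0→1
  Δ2: w0:1→0
  Δ3: w1:1→0
  (3Δ to stable)
t=5 Δ0: clk=1 w0=0 w1=0
  Δ1: clk:1→0
  (1Δ to stable)
t=6 Δ0: clk=0 w0=0 w1=0
  Δ1: clk:0→1
  Δ2: w0:0→1
  Δ3: w1:0→1
  (3Δ to stable)
t=7 Δ0: clk=1 w0=1 w1=1
  Δ1: clk:1→0
  (1Δ to stable)
t=8 Δ0: clk=0 w0=1 w1=1
  Δ1: clk:0→1
  Δ2: w0:1→0
  Δ3: w1:1→0
  (3Δ to stable)
t=9 Δ0: clk=1 w0=0 w1=0
  Δ1: clk:1→0
  (1Δ to stable)
t=10 Δ0: clk=0 w0=0 w1=0
  Δ1: clk:0→1
  Δ2: w0:0→1
  Δ3: w1:0→1
  (3Δ to stable)
t=11 Δ0: clk=1 w0=1 w1=1
  Δ1: clk:1→0
  (1Δ to stable)
t=12 Δ0: clk=0 w0=1 w1=1
  Δ1: clk:0→1
  Δ2: w0:1→0
  Δ3: w1:1→0
  (3Δ to stable)
t=13 Δ0: clk=1 w0=0 w1=0
  Δ1: clk:1→0
  (1Δ to stable)
t=14 Δ0: clk=0 w0=0 w1=0
  Δ1: clk:0→1
  Δ2: w0:0→1
  Δ3: w1:0→1
  (3Δ to stable)
t=15 Δ0: clk=1 w0=1 w1=1
  Δ1: clk:1→0
  (1Δ to stable)
t=16 Δ0: clk=0 w0=1 w1=1
  Δ1: clk:0→1
  Δ2: w0:1→0
  Δ3: w1:1→0
  (3Δ to stable)
t=17 Δ0: clk=1 w0=0 w1=0
  Δ1: clk:1→0
  (1Δ to stable)
t=18 Δ0: clk=0 w0=0 w1=0
  Δ1: clk:0→1
  Δ2: w0:0→1
  Δ3: w1:0→1
  (3Δ to stable)
t=19 Δ0: clk=1 w0=1 w1=1
  Δ1: clk:1→0
  (1Δ to stable)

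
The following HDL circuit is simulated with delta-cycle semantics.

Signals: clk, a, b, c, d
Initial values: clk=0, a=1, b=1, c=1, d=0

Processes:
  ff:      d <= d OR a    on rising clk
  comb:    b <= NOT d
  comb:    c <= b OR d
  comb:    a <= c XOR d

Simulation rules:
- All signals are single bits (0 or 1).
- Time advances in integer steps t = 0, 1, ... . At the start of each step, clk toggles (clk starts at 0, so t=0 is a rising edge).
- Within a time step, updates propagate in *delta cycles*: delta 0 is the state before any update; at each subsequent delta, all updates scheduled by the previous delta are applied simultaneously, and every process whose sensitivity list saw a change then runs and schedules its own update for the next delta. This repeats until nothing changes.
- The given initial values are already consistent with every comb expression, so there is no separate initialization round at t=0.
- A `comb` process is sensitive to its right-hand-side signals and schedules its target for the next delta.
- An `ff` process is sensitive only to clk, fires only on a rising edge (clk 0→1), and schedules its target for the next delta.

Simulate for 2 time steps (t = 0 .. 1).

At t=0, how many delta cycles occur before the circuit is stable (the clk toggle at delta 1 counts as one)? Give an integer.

3

t=0 Δ0: d=0 clk=0 c=1 a=1 b=1
  Δ1: clk:0→1
  Δ2: d:0→1
  Δ3: a:1→0, b:1→0
  (3Δ to stable)
t=1 Δ0: d=1 clk=1 c=1 a=0 b=0
  Δ1: clk:1→0
  (1Δ to stable)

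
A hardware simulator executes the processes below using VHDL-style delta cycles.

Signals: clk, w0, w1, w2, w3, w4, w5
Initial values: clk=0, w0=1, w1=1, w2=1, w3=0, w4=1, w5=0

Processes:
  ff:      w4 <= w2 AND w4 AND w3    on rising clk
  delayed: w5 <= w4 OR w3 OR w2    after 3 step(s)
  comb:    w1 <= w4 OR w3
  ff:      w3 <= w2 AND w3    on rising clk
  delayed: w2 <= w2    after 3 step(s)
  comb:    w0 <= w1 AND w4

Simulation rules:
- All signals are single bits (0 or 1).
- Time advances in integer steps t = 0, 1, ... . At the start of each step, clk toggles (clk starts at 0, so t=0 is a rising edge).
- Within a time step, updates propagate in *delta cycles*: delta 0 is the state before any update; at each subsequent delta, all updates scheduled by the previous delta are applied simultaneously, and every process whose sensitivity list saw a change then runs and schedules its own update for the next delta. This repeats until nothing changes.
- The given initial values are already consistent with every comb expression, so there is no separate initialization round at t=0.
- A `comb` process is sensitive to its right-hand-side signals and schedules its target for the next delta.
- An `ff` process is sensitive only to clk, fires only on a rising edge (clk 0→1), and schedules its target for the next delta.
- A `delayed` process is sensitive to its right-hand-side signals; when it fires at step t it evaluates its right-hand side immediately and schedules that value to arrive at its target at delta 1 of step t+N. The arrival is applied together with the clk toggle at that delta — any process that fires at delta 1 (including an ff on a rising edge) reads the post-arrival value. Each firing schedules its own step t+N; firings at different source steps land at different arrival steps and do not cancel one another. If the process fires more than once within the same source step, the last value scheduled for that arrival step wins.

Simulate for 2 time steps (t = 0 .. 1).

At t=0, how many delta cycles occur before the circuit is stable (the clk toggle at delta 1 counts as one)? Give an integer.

[bits: w1,clk,w5,w2,w4,w0,w3]
t=0: Δ0=1001110 Δ1=1101110 Δ2=1101010 Δ3=0101000 | 3Δ
t=1: Δ0=0101000 Δ1=0001000 | 1Δ

3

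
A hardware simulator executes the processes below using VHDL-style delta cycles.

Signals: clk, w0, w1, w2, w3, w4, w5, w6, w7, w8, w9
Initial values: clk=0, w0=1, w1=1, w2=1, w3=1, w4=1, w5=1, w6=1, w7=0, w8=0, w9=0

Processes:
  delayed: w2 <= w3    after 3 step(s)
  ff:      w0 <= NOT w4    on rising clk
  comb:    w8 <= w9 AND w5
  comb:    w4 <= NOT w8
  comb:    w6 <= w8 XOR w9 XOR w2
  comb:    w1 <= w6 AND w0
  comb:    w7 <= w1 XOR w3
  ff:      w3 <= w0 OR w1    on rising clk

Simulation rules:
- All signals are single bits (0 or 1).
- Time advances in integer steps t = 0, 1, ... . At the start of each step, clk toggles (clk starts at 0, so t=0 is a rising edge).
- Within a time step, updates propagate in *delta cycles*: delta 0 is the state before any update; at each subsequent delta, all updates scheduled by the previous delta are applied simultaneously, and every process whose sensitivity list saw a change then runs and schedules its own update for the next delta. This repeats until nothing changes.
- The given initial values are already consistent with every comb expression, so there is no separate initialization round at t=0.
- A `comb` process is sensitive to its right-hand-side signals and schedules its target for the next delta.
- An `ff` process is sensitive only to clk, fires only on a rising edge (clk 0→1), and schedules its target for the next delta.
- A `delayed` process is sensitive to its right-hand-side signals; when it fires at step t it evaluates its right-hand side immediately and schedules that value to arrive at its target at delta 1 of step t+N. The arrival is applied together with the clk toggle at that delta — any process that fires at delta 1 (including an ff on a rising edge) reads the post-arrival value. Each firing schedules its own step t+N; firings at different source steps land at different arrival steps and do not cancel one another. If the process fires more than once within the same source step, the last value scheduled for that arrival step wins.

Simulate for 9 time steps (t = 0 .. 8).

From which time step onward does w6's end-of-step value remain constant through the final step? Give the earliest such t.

t=0 Δ0: w6=1 w2=1 w0=1 clk=0 w7=0 w5=1 w4=1 w9=0 w3=1 w1=1 w8=0
  Δ1: clk:0→1
  Δ2: w0:1→0
  Δ3: w1:1→0
  Δ4: w7:0→1
  (4Δ to stable)
t=1 Δ0: w6=1 w2=1 w0=0 clk=1 w7=1 w5=1 w4=1 w9=0 w3=1 w1=0 w8=0
  Δ1: clk:1→0
  (1Δ to stable)
t=2 Δ0: w6=1 w2=1 w0=0 clk=0 w7=1 w5=1 w4=1 w9=0 w3=1 w1=0 w8=0
  Δ1: clk:0→1
  Δ2: w3:1→0
  Δ3: w7:1→0
  (3Δ to stable)
t=3 Δ0: w6=1 w2=1 w0=0 clk=1 w7=0 w5=1 w4=1 w9=0 w3=0 w1=0 w8=0
  Δ1: clk:1→0
  (1Δ to stable)
t=4 Δ0: w6=1 w2=1 w0=0 clk=0 w7=0 w5=1 w4=1 w9=0 w3=0 w1=0 w8=0
  Δ1: clk:0→1
  (1Δ to stable)
t=5 Δ0: w6=1 w2=1 w0=0 clk=1 w7=0 w5=1 w4=1 w9=0 w3=0 w1=0 w8=0
  Δ1: w2:1→0, clk:1→0
  Δ2: w6:1→0
  (2Δ to stable)
t=6 Δ0: w6=0 w2=0 w0=0 clk=0 w7=0 w5=1 w4=1 w9=0 w3=0 w1=0 w8=0
  Δ1: clk:0→1
  (1Δ to stable)
t=7 Δ0: w6=0 w2=0 w0=0 clk=1 w7=0 w5=1 w4=1 w9=0 w3=0 w1=0 w8=0
  Δ1: clk:1→0
  (1Δ to stable)
t=8 Δ0: w6=0 w2=0 w0=0 clk=0 w7=0 w5=1 w4=1 w9=0 w3=0 w1=0 w8=0
  Δ1: clk:0→1
  (1Δ to stable)

5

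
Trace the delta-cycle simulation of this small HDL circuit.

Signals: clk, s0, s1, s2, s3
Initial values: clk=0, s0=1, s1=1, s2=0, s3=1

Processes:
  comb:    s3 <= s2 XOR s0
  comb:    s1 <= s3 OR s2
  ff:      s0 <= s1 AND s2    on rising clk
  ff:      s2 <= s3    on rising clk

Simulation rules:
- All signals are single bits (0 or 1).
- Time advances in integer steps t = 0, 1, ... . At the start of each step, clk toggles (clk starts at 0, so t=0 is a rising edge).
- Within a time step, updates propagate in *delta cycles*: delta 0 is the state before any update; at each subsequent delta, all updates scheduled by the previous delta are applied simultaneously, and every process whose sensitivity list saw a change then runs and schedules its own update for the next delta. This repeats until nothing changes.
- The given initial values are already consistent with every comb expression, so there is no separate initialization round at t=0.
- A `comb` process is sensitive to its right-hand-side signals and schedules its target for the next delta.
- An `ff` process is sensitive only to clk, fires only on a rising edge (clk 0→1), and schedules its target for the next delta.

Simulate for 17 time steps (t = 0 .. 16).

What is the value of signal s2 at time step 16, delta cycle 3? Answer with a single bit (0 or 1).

t=0 Δ0: s3=1 s2=0 clk=0 s0=1 s1=1
  Δ1: clk:0→1
  Δ2: s2:0→1, s0:1→0
  (2Δ to stable)
t=1 Δ0: s3=1 s2=1 clk=1 s0=0 s1=1
  Δ1: clk:1→0
  (1Δ to stable)
t=2 Δ0: s3=1 s2=1 clk=0 s0=0 s1=1
  Δ1: clk:0→1
  Δ2: s0:0→1
  Δ3: s3:1→0
  (3Δ to stable)
t=3 Δ0: s3=0 s2=1 clk=1 s0=1 s1=1
  Δ1: clk:1→0
  (1Δ to stable)
t=4 Δ0: s3=0 s2=1 clk=0 s0=1 s1=1
  Δ1: clk:0→1
  Δ2: s2:1→0
  Δ3: s3:0→1, s1:1→0
  Δ4: s1:0→1
  (4Δ to stable)
t=5 Δ0: s3=1 s2=0 clk=1 s0=1 s1=1
  Δ1: clk:1→0
  (1Δ to stable)
t=6 Δ0: s3=1 s2=0 clk=0 s0=1 s1=1
  Δ1: clk:0→1
  Δ2: s2:0→1, s0:1→0
  (2Δ to stable)
t=7 Δ0: s3=1 s2=1 clk=1 s0=0 s1=1
  Δ1: clk:1→0
  (1Δ to stable)
t=8 Δ0: s3=1 s2=1 clk=0 s0=0 s1=1
  Δ1: clk:0→1
  Δ2: s0:0→1
  Δ3: s3:1→0
  (3Δ to stable)
t=9 Δ0: s3=0 s2=1 clk=1 s0=1 s1=1
  Δ1: clk:1→0
  (1Δ to stable)
t=10 Δ0: s3=0 s2=1 clk=0 s0=1 s1=1
  Δ1: clk:0→1
  Δ2: s2:1→0
  Δ3: s3:0→1, s1:1→0
  Δ4: s1:0→1
  (4Δ to stable)
t=11 Δ0: s3=1 s2=0 clk=1 s0=1 s1=1
  Δ1: clk:1→0
  (1Δ to stable)
t=12 Δ0: s3=1 s2=0 clk=0 s0=1 s1=1
  Δ1: clk:0→1
  Δ2: s2:0→1, s0:1→0
  (2Δ to stable)
t=13 Δ0: s3=1 s2=1 clk=1 s0=0 s1=1
  Δ1: clk:1→0
  (1Δ to stable)
t=14 Δ0: s3=1 s2=1 clk=0 s0=0 s1=1
  Δ1: clk:0→1
  Δ2: s0:0→1
  Δ3: s3:1→0
  (3Δ to stable)
t=15 Δ0: s3=0 s2=1 clk=1 s0=1 s1=1
  Δ1: clk:1→0
  (1Δ to stable)
t=16 Δ0: s3=0 s2=1 clk=0 s0=1 s1=1
  Δ1: clk:0→1
  Δ2: s2:1→0
  Δ3: s3:0→1, s1:1→0
  Δ4: s1:0→1
  (4Δ to stable)

0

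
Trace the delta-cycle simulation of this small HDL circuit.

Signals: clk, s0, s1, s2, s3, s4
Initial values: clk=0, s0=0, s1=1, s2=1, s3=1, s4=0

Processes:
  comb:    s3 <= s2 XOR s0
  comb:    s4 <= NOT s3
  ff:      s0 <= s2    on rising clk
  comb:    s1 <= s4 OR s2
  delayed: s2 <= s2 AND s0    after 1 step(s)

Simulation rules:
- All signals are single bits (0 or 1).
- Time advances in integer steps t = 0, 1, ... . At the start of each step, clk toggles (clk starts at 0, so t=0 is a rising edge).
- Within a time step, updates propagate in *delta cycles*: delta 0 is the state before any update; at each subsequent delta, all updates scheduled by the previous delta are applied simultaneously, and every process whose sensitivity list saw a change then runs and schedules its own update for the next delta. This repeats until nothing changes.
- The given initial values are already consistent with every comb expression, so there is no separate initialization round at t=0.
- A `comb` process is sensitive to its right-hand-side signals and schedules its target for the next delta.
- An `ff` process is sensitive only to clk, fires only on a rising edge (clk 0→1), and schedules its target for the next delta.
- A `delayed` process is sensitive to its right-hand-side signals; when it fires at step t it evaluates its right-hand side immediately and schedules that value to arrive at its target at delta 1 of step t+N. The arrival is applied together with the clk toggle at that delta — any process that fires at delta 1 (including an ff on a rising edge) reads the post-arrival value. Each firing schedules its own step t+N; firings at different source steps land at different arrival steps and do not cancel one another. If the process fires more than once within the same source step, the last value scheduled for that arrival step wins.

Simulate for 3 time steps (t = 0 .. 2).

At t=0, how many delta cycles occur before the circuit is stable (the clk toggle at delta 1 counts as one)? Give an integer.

[bits: s1,s0,s2,clk,s3,s4]
t=0: Δ0=101010 Δ1=101110 Δ2=111110 Δ3=111100 Δ4=111101 | 4Δ
t=1: Δ0=111101 Δ1=111001 | 1Δ
t=2: Δ0=111001 Δ1=111101 | 1Δ

4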